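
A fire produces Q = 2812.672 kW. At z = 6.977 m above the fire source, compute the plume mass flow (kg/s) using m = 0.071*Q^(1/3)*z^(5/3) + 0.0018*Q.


Q^(1/3) = 14.116
z^(5/3) = 25.475
First term = 0.071 * 14.116 * 25.475 = 25.532
Second term = 0.0018 * 2812.672 = 5.0628
m = 30.594 kg/s

30.594 kg/s


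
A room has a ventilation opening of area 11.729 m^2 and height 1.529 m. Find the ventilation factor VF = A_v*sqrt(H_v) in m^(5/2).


sqrt(H_v) = 1.2365
VF = 11.729 * 1.2365 = 14.503 m^(5/2)

14.503 m^(5/2)


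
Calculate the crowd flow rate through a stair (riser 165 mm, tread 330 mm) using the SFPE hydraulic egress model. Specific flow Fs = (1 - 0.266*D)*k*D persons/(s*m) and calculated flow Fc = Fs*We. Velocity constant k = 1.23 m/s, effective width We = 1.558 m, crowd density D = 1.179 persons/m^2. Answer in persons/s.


1 - 0.266*D = 1 - 0.266*1.179 = 0.68639
Fs = 0.68639 * 1.23 * 1.179 = 0.99538 persons/(s*m)
Fc = 0.99538 * 1.558 = 1.5508 persons/s

1.5508 persons/s


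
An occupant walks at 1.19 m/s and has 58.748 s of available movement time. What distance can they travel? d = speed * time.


d = 1.19 * 58.748 = 69.910 m

69.910 m


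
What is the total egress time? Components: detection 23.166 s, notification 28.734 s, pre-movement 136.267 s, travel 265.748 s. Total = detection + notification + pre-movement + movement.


Total = 23.166 + 28.734 + 136.267 + 265.748 = 453.915 s

453.915 s


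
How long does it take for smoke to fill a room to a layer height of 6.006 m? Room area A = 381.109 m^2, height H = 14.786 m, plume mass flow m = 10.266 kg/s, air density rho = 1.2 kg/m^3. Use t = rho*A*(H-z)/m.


H - z = 8.78 m
t = 1.2 * 381.109 * 8.78 / 10.266 = 391.13 s

391.13 s


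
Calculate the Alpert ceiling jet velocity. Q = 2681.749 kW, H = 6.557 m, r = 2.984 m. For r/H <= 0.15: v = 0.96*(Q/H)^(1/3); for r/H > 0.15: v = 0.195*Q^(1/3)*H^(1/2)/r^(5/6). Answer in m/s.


r/H = 2.984 / 6.557 = 0.45509
r/H > 0.15, so v = 0.195*Q^(1/3)*H^(1/2)/r^(5/6)
Q^(1/3) = 13.893
H^(1/2) = 2.5607
r^(5/6) = 2.4869
v = 0.195 * 13.893 * 2.5607 / 2.4869 = 2.7895 m/s

2.7895 m/s


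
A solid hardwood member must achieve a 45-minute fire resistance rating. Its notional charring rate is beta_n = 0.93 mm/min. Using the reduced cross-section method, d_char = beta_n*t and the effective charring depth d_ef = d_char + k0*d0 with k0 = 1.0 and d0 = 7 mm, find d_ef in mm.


d_char = 0.93 * 45 = 41.85 mm
d_ef = 41.85 + 1.0*7 = 48.85 mm

48.85 mm


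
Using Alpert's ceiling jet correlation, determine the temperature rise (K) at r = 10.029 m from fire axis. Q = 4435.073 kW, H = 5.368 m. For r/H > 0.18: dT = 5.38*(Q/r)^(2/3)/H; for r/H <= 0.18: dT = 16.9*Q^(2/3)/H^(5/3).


r/H = 10.029 / 5.368 = 1.8683
r/H > 0.18, so dT = 5.38*(Q/r)^(2/3)/H
Q/r = 442.22
(Q/r)^(2/3) = 58.045
dT = 5.38 * 58.045 / 5.368 = 58.174 K

58.174 K


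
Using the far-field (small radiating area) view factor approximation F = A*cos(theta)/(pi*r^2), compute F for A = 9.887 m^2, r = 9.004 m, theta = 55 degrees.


cos(55 deg) = 0.57358
pi*r^2 = 254.70
F = 9.887 * 0.57358 / 254.70 = 0.022266

0.022266


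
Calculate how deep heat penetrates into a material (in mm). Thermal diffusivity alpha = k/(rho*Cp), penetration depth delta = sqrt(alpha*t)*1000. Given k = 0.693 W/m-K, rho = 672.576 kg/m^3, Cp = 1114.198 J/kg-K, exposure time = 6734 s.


alpha = 0.693 / (672.576 * 1114.198) = 9.2476e-07 m^2/s
alpha * t = 0.0062273
delta = sqrt(0.0062273) * 1000 = 78.913 mm

78.913 mm


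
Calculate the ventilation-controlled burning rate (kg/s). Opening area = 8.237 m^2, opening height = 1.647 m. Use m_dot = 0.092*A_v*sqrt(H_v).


sqrt(H_v) = 1.2834
m_dot = 0.092 * 8.237 * 1.2834 = 0.97253 kg/s

0.97253 kg/s


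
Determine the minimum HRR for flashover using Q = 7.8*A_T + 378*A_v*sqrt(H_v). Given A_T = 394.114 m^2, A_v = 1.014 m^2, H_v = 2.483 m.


7.8*A_T = 3074.1
sqrt(H_v) = 1.5758
378*A_v*sqrt(H_v) = 603.97
Q = 3074.1 + 603.97 = 3678.1 kW

3678.1 kW


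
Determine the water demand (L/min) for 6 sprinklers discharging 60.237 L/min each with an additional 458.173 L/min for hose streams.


Sprinkler demand = 6 * 60.237 = 361.422 L/min
Total = 361.422 + 458.173 = 819.595 L/min

819.595 L/min


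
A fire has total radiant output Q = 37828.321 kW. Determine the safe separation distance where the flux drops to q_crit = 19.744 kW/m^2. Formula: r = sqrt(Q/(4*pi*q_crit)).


4*pi*q_crit = 248.11
Q/(4*pi*q_crit) = 152.47
r = sqrt(152.47) = 12.348 m

12.348 m


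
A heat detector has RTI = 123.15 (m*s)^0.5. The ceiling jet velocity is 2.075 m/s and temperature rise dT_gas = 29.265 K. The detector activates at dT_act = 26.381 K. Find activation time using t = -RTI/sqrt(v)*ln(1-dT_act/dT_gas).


dT_act/dT_gas = 0.90145
ln(1 - 0.90145) = -2.3172
t = -123.15 / sqrt(2.075) * -2.3172 = 198.10 s

198.10 s


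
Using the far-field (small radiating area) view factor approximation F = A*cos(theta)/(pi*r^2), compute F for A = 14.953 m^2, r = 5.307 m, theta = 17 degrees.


cos(17 deg) = 0.95630
pi*r^2 = 88.481
F = 14.953 * 0.95630 / 88.481 = 0.16161

0.16161


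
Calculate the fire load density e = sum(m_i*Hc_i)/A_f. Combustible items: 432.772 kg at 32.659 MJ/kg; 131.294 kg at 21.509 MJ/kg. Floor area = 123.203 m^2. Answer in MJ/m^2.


Total energy = 432.772*32.659 + 131.294*21.509
= 14133.90 + 2824.003
= 16957.90 MJ
e = 16957.90 / 123.203 = 137.64 MJ/m^2

137.64 MJ/m^2


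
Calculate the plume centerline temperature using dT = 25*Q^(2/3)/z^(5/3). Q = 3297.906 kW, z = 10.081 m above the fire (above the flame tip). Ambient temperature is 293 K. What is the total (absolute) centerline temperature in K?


Q^(2/3) = 221.56
z^(5/3) = 47.044
dT = 25 * 221.56 / 47.044 = 117.74 K
T = 293 + 117.74 = 410.74 K

410.74 K


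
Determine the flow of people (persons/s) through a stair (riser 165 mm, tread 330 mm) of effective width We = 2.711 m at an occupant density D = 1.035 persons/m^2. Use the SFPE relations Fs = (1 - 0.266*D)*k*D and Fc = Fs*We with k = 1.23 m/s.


1 - 0.266*D = 1 - 0.266*1.035 = 0.72469
Fs = 0.72469 * 1.23 * 1.035 = 0.92257 persons/(s*m)
Fc = 0.92257 * 2.711 = 2.5011 persons/s

2.5011 persons/s


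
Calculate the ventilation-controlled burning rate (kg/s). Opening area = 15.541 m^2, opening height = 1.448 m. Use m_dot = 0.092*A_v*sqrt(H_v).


sqrt(H_v) = 1.2033
m_dot = 0.092 * 15.541 * 1.2033 = 1.7205 kg/s

1.7205 kg/s


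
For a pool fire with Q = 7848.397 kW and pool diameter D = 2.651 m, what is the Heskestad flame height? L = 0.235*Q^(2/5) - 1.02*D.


Q^(2/5) = 36.134
0.235 * Q^(2/5) = 8.4914
1.02 * D = 2.7040
L = 5.7874 m

5.7874 m


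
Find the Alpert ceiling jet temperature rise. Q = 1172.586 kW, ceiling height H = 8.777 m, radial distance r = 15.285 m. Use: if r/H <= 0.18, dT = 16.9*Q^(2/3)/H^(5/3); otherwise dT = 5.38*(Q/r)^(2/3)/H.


r/H = 15.285 / 8.777 = 1.7415
r/H > 0.18, so dT = 5.38*(Q/r)^(2/3)/H
Q/r = 76.715
(Q/r)^(2/3) = 18.055
dT = 5.38 * 18.055 / 8.777 = 11.067 K

11.067 K


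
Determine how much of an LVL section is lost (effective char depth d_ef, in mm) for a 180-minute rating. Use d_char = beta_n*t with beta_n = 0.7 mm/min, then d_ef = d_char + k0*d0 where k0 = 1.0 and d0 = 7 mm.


d_char = 0.7 * 180 = 126 mm
d_ef = 126 + 1.0*7 = 133 mm

133 mm


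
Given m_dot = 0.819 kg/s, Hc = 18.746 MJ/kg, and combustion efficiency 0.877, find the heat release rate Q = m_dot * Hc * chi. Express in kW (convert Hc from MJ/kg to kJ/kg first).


Hc = 18.746 MJ/kg = 18.746 * 1000 kJ/kg = 18746 kJ/kg
Q = 0.819 kg/s * 18746 kJ/kg * 0.877 = 13465 kW

13465 kW


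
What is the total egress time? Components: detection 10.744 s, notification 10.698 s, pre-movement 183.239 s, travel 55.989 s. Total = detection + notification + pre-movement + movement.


Total = 10.744 + 10.698 + 183.239 + 55.989 = 260.67 s

260.67 s


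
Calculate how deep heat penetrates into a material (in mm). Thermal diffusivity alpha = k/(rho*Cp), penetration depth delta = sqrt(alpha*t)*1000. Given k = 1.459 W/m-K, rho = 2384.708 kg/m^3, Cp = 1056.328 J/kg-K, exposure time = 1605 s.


alpha = 1.459 / (2384.708 * 1056.328) = 5.7919e-07 m^2/s
alpha * t = 0.00092960
delta = sqrt(0.00092960) * 1000 = 30.489 mm

30.489 mm


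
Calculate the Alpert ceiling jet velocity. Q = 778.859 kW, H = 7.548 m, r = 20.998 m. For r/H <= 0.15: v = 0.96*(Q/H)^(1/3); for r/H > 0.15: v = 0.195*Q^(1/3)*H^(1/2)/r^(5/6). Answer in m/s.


r/H = 20.998 / 7.548 = 2.7819
r/H > 0.15, so v = 0.195*Q^(1/3)*H^(1/2)/r^(5/6)
Q^(1/3) = 9.2007
H^(1/2) = 2.7474
r^(5/6) = 12.642
v = 0.195 * 9.2007 * 2.7474 / 12.642 = 0.38990 m/s

0.38990 m/s


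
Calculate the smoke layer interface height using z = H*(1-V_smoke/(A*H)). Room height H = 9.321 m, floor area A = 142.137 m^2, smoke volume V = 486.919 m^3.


V/(A*H) = 0.36753
1 - 0.36753 = 0.63247
z = 9.321 * 0.63247 = 5.8953 m

5.8953 m


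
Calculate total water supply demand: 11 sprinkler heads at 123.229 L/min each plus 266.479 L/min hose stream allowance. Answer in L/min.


Sprinkler demand = 11 * 123.229 = 1355.519 L/min
Total = 1355.519 + 266.479 = 1621.998 L/min

1621.998 L/min


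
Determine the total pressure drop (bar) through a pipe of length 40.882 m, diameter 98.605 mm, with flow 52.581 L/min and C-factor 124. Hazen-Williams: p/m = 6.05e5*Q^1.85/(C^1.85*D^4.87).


Q^1.85 = 1525.9
C^1.85 = 7461.6
D^4.87 = 5.1320e+09
p/m = 2.4109e-05 bar/m
p_total = 2.4109e-05 * 40.882 = 0.00098561 bar

0.00098561 bar


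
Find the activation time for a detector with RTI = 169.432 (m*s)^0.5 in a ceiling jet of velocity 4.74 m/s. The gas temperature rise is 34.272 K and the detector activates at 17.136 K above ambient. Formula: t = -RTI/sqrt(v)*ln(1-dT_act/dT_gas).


dT_act/dT_gas = 0.5
ln(1 - 0.5) = -0.69315
t = -169.432 / sqrt(4.74) * -0.69315 = 53.943 s

53.943 s


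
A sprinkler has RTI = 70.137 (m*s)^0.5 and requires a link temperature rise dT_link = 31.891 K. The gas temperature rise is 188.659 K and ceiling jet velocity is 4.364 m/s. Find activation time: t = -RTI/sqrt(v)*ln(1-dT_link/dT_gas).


dT_link/dT_gas = 0.16904
ln(1 - 0.16904) = -0.18517
t = -70.137 / sqrt(4.364) * -0.18517 = 6.2171 s

6.2171 s


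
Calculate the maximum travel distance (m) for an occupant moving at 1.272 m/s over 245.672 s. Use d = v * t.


d = 1.272 * 245.672 = 312.49 m

312.49 m


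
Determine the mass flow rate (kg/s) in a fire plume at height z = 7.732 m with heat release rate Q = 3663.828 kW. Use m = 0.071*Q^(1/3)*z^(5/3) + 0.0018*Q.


Q^(1/3) = 15.416
z^(5/3) = 30.233
First term = 0.071 * 15.416 * 30.233 = 33.092
Second term = 0.0018 * 3663.828 = 6.5949
m = 39.687 kg/s

39.687 kg/s


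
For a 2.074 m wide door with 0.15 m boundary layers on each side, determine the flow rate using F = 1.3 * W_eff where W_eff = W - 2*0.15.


W_eff = 2.074 - 0.30 = 1.774 m
F = 1.3 * 1.774 = 2.3062 persons/s

2.3062 persons/s


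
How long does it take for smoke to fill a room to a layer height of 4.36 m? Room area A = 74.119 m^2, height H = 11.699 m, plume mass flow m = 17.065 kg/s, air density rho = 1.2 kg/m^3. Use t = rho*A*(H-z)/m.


H - z = 7.339 m
t = 1.2 * 74.119 * 7.339 / 17.065 = 38.251 s

38.251 s


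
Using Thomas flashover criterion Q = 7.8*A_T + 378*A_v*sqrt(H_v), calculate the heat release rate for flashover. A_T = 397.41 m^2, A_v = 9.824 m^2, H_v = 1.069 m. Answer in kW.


7.8*A_T = 3099.798
sqrt(H_v) = 1.0339
378*A_v*sqrt(H_v) = 3839.4
Q = 3099.798 + 3839.4 = 6939.2 kW

6939.2 kW


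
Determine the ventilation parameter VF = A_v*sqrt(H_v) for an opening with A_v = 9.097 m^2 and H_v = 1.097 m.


sqrt(H_v) = 1.0474
VF = 9.097 * 1.0474 = 9.5280 m^(5/2)

9.5280 m^(5/2)


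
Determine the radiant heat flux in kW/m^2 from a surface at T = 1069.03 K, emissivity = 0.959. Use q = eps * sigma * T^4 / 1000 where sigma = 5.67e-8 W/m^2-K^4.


T^4 = 1.3060e+12
q = 0.959 * 5.67e-8 * 1.3060e+12 / 1000 = 71.017 kW/m^2

71.017 kW/m^2


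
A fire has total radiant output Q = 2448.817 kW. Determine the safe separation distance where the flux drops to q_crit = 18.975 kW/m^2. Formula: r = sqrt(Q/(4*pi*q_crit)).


4*pi*q_crit = 238.45
Q/(4*pi*q_crit) = 10.270
r = sqrt(10.270) = 3.2047 m

3.2047 m


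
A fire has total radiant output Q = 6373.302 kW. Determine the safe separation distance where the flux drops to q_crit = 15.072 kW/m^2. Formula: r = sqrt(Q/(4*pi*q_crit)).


4*pi*q_crit = 189.40
Q/(4*pi*q_crit) = 33.650
r = sqrt(33.650) = 5.8009 m

5.8009 m


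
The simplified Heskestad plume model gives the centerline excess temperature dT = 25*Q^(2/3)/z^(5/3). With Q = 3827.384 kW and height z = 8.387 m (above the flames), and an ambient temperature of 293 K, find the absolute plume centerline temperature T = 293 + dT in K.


Q^(2/3) = 244.68
z^(5/3) = 34.621
dT = 25 * 244.68 / 34.621 = 176.68 K
T = 293 + 176.68 = 469.68 K

469.68 K


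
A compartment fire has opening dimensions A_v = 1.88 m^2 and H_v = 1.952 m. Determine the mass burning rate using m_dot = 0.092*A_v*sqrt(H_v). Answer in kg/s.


sqrt(H_v) = 1.3971
m_dot = 0.092 * 1.88 * 1.3971 = 0.24165 kg/s

0.24165 kg/s


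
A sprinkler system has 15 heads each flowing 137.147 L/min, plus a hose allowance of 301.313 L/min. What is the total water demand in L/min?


Sprinkler demand = 15 * 137.147 = 2057.205 L/min
Total = 2057.205 + 301.313 = 2358.518 L/min

2358.518 L/min


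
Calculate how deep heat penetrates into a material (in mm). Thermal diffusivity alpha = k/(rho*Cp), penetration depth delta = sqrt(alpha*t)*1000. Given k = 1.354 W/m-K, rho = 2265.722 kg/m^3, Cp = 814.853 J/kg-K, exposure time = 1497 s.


alpha = 1.354 / (2265.722 * 814.853) = 7.3339e-07 m^2/s
alpha * t = 0.0010979
delta = sqrt(0.0010979) * 1000 = 33.134 mm

33.134 mm


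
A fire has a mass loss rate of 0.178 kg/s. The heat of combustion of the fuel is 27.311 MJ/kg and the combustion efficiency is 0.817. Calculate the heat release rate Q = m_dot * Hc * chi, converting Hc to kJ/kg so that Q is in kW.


Hc = 27.311 MJ/kg = 27.311 * 1000 kJ/kg = 27311 kJ/kg
Q = 0.178 kg/s * 27311 kJ/kg * 0.817 = 3971.7 kW

3971.7 kW


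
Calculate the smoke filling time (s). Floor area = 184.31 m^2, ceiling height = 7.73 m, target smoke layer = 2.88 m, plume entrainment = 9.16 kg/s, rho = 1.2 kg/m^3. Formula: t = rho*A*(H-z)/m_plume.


H - z = 4.85 m
t = 1.2 * 184.31 * 4.85 / 9.16 = 117.11 s

117.11 s


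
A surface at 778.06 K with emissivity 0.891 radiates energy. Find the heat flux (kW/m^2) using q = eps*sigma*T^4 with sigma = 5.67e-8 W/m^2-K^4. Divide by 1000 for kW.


T^4 = 3.6648e+11
q = 0.891 * 5.67e-8 * 3.6648e+11 / 1000 = 18.515 kW/m^2

18.515 kW/m^2


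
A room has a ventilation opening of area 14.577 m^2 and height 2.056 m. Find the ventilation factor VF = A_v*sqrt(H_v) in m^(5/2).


sqrt(H_v) = 1.4339
VF = 14.577 * 1.4339 = 20.902 m^(5/2)

20.902 m^(5/2)


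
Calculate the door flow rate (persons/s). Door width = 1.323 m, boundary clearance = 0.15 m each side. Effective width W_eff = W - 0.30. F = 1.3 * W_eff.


W_eff = 1.323 - 0.30 = 1.023 m
F = 1.3 * 1.023 = 1.3299 persons/s

1.3299 persons/s


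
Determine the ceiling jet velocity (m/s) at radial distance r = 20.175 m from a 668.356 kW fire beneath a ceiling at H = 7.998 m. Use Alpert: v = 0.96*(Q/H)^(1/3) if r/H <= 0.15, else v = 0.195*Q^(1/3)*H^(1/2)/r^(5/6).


r/H = 20.175 / 7.998 = 2.5225
r/H > 0.15, so v = 0.195*Q^(1/3)*H^(1/2)/r^(5/6)
Q^(1/3) = 8.7432
H^(1/2) = 2.8281
r^(5/6) = 12.228
v = 0.195 * 8.7432 * 2.8281 / 12.228 = 0.39432 m/s

0.39432 m/s


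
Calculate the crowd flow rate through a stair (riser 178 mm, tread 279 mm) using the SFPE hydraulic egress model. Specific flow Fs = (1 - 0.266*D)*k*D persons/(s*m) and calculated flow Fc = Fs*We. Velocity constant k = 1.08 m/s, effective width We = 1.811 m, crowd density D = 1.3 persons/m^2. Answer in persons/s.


1 - 0.266*D = 1 - 0.266*1.3 = 0.65420
Fs = 0.65420 * 1.08 * 1.3 = 0.91850 persons/(s*m)
Fc = 0.91850 * 1.811 = 1.6634 persons/s

1.6634 persons/s


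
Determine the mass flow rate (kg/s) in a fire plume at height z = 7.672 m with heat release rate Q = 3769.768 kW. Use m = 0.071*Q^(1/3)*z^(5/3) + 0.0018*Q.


Q^(1/3) = 15.563
z^(5/3) = 29.843
First term = 0.071 * 15.563 * 29.843 = 32.977
Second term = 0.0018 * 3769.768 = 6.7856
m = 39.763 kg/s

39.763 kg/s


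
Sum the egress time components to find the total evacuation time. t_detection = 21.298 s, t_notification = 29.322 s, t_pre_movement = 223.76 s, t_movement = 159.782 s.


Total = 21.298 + 29.322 + 223.76 + 159.782 = 434.162 s

434.162 s


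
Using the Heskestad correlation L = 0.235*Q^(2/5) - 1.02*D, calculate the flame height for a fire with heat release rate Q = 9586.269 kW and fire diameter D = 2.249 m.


Q^(2/5) = 39.144
0.235 * Q^(2/5) = 9.1987
1.02 * D = 2.2940
L = 6.9047 m

6.9047 m


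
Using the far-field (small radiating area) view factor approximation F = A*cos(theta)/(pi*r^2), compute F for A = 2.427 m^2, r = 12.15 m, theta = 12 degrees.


cos(12 deg) = 0.97815
pi*r^2 = 463.77
F = 2.427 * 0.97815 / 463.77 = 0.0051188

0.0051188


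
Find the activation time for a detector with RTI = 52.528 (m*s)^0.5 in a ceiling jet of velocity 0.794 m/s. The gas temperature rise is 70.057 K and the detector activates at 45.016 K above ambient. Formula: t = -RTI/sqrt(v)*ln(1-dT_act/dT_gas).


dT_act/dT_gas = 0.64256
ln(1 - 0.64256) = -1.0288
t = -52.528 / sqrt(0.794) * -1.0288 = 60.647 s

60.647 s


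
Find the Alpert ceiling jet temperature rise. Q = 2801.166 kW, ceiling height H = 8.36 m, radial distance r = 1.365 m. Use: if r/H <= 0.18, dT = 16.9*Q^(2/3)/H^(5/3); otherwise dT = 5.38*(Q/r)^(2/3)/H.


r/H = 1.365 / 8.36 = 0.16328
r/H <= 0.18, so dT = 16.9*Q^(2/3)/H^(5/3)
Q^(2/3) = 198.71
H^(5/3) = 34.436
dT = 16.9 * 198.71 / 34.436 = 97.522 K

97.522 K


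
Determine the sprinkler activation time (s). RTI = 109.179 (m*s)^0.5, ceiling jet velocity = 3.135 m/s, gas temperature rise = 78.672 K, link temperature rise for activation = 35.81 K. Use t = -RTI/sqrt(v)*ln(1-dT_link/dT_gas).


dT_link/dT_gas = 0.45518
ln(1 - 0.45518) = -0.60730
t = -109.179 / sqrt(3.135) * -0.60730 = 37.448 s

37.448 s


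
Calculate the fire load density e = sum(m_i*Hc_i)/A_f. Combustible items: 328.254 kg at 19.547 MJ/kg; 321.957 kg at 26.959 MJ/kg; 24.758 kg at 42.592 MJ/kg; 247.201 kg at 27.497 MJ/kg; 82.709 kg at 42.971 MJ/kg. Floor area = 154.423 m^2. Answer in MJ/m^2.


Total energy = 328.254*19.547 + 321.957*26.959 + 24.758*42.592 + 247.201*27.497 + 82.709*42.971
= 6416.381 + 8679.639 + 1054.493 + 6797.286 + 3554.088
= 26501.89 MJ
e = 26501.89 / 154.423 = 171.62 MJ/m^2

171.62 MJ/m^2


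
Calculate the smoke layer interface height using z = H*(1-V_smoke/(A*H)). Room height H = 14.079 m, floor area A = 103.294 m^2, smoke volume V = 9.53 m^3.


V/(A*H) = 0.0065531
1 - 0.0065531 = 0.99345
z = 14.079 * 0.99345 = 13.987 m

13.987 m


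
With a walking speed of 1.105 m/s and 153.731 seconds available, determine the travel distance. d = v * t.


d = 1.105 * 153.731 = 169.87 m

169.87 m


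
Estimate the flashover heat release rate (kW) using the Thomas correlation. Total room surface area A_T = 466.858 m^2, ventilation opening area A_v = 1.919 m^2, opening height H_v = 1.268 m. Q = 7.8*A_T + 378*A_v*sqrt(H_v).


7.8*A_T = 3641.5
sqrt(H_v) = 1.1261
378*A_v*sqrt(H_v) = 816.82
Q = 3641.5 + 816.82 = 4458.3 kW

4458.3 kW


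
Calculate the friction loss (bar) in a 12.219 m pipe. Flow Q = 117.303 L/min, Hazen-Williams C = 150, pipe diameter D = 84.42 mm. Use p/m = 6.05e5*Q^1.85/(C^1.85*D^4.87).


Q^1.85 = 6733.2
C^1.85 = 10611
D^4.87 = 2.4087e+09
p/m = 0.00015937 bar/m
p_total = 0.00015937 * 12.219 = 0.0019474 bar

0.0019474 bar


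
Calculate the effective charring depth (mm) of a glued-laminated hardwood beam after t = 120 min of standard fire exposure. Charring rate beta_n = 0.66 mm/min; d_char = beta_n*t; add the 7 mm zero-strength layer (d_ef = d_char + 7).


d_char = 0.66 * 120 = 79.2 mm
d_ef = 79.2 + 1.0*7 = 86.2 mm

86.2 mm


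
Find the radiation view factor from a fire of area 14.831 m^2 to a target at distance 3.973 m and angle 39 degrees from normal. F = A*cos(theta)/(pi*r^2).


cos(39 deg) = 0.77715
pi*r^2 = 49.589
F = 14.831 * 0.77715 / 49.589 = 0.23243

0.23243


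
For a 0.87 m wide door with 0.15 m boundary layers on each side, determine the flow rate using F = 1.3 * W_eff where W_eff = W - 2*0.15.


W_eff = 0.87 - 0.30 = 0.57 m
F = 1.3 * 0.57 = 0.741 persons/s

0.741 persons/s


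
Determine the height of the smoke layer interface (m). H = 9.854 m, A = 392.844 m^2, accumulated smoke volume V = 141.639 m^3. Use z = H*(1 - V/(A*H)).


V/(A*H) = 0.036589
1 - 0.036589 = 0.96341
z = 9.854 * 0.96341 = 9.4935 m

9.4935 m


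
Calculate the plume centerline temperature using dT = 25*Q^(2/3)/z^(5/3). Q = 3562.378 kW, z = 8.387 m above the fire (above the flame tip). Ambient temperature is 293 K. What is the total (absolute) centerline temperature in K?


Q^(2/3) = 233.25
z^(5/3) = 34.621
dT = 25 * 233.25 / 34.621 = 168.43 K
T = 293 + 168.43 = 461.43 K

461.43 K


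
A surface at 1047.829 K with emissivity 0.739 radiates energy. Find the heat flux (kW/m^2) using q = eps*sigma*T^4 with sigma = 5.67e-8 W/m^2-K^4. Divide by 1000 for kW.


T^4 = 1.2055e+12
q = 0.739 * 5.67e-8 * 1.2055e+12 / 1000 = 50.511 kW/m^2

50.511 kW/m^2


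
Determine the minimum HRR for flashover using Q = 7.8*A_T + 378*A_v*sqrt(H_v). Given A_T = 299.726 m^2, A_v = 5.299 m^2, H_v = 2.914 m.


7.8*A_T = 2337.9
sqrt(H_v) = 1.7070
378*A_v*sqrt(H_v) = 3419.2
Q = 2337.9 + 3419.2 = 5757.1 kW

5757.1 kW


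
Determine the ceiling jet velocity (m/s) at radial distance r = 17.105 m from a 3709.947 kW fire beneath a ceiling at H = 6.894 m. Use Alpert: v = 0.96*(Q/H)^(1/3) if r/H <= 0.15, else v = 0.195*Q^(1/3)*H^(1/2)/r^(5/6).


r/H = 17.105 / 6.894 = 2.4811
r/H > 0.15, so v = 0.195*Q^(1/3)*H^(1/2)/r^(5/6)
Q^(1/3) = 15.481
H^(1/2) = 2.6256
r^(5/6) = 10.656
v = 0.195 * 15.481 * 2.6256 / 10.656 = 0.74380 m/s

0.74380 m/s


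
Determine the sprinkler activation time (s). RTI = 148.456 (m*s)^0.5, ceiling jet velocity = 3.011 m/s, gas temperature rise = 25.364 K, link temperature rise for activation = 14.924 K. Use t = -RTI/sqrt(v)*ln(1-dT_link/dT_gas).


dT_link/dT_gas = 0.58839
ln(1 - 0.58839) = -0.88769
t = -148.456 / sqrt(3.011) * -0.88769 = 75.945 s

75.945 s


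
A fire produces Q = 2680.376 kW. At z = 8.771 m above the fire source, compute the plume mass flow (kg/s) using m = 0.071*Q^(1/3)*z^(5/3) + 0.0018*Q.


Q^(1/3) = 13.891
z^(5/3) = 37.303
First term = 0.071 * 13.891 * 37.303 = 36.791
Second term = 0.0018 * 2680.376 = 4.8247
m = 41.615 kg/s

41.615 kg/s


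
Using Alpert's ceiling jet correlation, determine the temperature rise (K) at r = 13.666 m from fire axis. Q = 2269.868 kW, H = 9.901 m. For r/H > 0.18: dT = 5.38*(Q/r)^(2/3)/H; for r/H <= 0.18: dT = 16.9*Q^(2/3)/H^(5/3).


r/H = 13.666 / 9.901 = 1.3803
r/H > 0.18, so dT = 5.38*(Q/r)^(2/3)/H
Q/r = 166.10
(Q/r)^(2/3) = 30.216
dT = 5.38 * 30.216 / 9.901 = 16.419 K

16.419 K


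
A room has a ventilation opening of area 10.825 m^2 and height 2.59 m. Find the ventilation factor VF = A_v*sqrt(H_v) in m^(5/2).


sqrt(H_v) = 1.6093
VF = 10.825 * 1.6093 = 17.421 m^(5/2)

17.421 m^(5/2)


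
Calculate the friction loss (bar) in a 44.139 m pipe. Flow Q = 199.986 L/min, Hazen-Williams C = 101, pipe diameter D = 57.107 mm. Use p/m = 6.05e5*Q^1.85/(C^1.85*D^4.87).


Q^1.85 = 18065
C^1.85 = 5105.0
D^4.87 = 3.5899e+08
p/m = 0.0059639 bar/m
p_total = 0.0059639 * 44.139 = 0.26324 bar

0.26324 bar


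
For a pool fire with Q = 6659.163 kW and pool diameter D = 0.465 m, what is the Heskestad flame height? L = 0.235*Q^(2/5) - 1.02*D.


Q^(2/5) = 33.835
0.235 * Q^(2/5) = 7.9513
1.02 * D = 0.47430
L = 7.4770 m

7.4770 m


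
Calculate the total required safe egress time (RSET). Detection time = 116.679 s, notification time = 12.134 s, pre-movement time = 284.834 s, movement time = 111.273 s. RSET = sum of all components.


Total = 116.679 + 12.134 + 284.834 + 111.273 = 524.92 s

524.92 s


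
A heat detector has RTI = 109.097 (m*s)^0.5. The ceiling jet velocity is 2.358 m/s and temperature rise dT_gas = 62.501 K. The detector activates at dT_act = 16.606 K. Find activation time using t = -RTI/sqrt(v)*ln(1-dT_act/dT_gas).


dT_act/dT_gas = 0.26569
ln(1 - 0.26569) = -0.30883
t = -109.097 / sqrt(2.358) * -0.30883 = 21.941 s

21.941 s


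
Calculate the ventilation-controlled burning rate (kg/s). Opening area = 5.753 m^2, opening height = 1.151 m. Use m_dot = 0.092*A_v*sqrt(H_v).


sqrt(H_v) = 1.0728
m_dot = 0.092 * 5.753 * 1.0728 = 0.56783 kg/s

0.56783 kg/s


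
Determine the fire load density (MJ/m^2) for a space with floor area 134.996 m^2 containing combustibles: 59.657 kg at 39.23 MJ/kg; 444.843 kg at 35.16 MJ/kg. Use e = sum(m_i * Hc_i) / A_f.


Total energy = 59.657*39.23 + 444.843*35.16
= 2340.344 + 15640.68
= 17981.02 MJ
e = 17981.02 / 134.996 = 133.20 MJ/m^2

133.20 MJ/m^2


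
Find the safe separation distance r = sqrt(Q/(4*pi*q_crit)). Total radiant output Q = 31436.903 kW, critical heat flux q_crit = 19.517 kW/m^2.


4*pi*q_crit = 245.26
Q/(4*pi*q_crit) = 128.18
r = sqrt(128.18) = 11.322 m

11.322 m


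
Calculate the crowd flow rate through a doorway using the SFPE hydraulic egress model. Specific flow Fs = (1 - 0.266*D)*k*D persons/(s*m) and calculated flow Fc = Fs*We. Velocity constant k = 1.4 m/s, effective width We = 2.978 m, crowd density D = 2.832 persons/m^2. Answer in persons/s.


1 - 0.266*D = 1 - 0.266*2.832 = 0.24669
Fs = 0.24669 * 1.4 * 2.832 = 0.97807 persons/(s*m)
Fc = 0.97807 * 2.978 = 2.9127 persons/s

2.9127 persons/s


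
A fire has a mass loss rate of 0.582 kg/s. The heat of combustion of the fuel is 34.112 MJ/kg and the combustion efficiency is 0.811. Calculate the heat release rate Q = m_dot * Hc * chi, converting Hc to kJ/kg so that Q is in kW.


Hc = 34.112 MJ/kg = 34.112 * 1000 kJ/kg = 34112 kJ/kg
Q = 0.582 kg/s * 34112 kJ/kg * 0.811 = 16101 kW

16101 kW


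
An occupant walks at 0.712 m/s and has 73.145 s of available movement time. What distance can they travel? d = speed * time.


d = 0.712 * 73.145 = 52.079 m

52.079 m


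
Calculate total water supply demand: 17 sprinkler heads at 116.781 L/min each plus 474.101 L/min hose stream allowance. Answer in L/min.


Sprinkler demand = 17 * 116.781 = 1985.277 L/min
Total = 1985.277 + 474.101 = 2459.378 L/min

2459.378 L/min


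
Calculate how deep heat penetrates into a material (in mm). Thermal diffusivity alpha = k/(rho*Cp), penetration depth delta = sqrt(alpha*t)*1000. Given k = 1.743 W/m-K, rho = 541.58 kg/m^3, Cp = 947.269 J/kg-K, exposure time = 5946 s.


alpha = 1.743 / (541.58 * 947.269) = 3.3975e-06 m^2/s
alpha * t = 0.020202
delta = sqrt(0.020202) * 1000 = 142.13 mm

142.13 mm


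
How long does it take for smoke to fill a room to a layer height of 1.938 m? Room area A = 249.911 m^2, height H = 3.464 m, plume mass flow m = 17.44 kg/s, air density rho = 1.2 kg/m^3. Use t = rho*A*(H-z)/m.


H - z = 1.526 m
t = 1.2 * 249.911 * 1.526 / 17.44 = 26.241 s

26.241 s


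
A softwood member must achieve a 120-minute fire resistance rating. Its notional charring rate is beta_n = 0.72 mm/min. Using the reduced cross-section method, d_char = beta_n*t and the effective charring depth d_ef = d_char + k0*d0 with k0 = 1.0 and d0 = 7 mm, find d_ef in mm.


d_char = 0.72 * 120 = 86.4 mm
d_ef = 86.4 + 1.0*7 = 93.4 mm

93.4 mm


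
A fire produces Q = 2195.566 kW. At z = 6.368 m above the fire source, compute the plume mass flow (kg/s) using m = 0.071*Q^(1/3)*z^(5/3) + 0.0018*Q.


Q^(1/3) = 12.997
z^(5/3) = 21.878
First term = 0.071 * 12.997 * 21.878 = 20.189
Second term = 0.0018 * 2195.566 = 3.9520
m = 24.141 kg/s

24.141 kg/s


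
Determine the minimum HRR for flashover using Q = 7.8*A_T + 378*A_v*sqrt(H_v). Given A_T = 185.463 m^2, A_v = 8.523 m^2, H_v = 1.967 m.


7.8*A_T = 1446.6
sqrt(H_v) = 1.4025
378*A_v*sqrt(H_v) = 4518.4
Q = 1446.6 + 4518.4 = 5965.0 kW

5965.0 kW


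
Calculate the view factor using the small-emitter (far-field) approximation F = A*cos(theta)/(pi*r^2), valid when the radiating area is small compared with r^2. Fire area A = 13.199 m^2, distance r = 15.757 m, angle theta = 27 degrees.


cos(27 deg) = 0.89101
pi*r^2 = 780.00
F = 13.199 * 0.89101 / 780.00 = 0.015077

0.015077


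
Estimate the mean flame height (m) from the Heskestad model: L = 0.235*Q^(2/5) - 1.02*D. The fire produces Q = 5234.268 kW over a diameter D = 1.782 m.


Q^(2/5) = 30.729
0.235 * Q^(2/5) = 7.2212
1.02 * D = 1.8176
L = 5.4036 m

5.4036 m


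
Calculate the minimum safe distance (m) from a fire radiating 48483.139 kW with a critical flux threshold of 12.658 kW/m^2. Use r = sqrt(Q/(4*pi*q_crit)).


4*pi*q_crit = 159.07
Q/(4*pi*q_crit) = 304.80
r = sqrt(304.80) = 17.459 m

17.459 m


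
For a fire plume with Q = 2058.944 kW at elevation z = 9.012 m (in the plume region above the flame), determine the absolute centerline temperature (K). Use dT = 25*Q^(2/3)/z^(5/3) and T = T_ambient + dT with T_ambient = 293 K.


Q^(2/3) = 161.84
z^(5/3) = 39.027
dT = 25 * 161.84 / 39.027 = 103.67 K
T = 293 + 103.67 = 396.67 K

396.67 K


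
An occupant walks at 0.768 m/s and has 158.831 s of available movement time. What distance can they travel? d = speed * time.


d = 0.768 * 158.831 = 121.98 m

121.98 m


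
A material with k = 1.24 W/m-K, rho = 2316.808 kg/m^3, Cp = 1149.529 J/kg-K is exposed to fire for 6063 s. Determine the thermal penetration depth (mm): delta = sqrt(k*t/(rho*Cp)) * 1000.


alpha = 1.24 / (2316.808 * 1149.529) = 4.6560e-07 m^2/s
alpha * t = 0.0028229
delta = sqrt(0.0028229) * 1000 = 53.131 mm

53.131 mm


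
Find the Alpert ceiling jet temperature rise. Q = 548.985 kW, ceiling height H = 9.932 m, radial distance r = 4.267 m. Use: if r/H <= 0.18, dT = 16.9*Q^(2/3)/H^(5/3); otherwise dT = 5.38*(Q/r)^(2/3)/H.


r/H = 4.267 / 9.932 = 0.42962
r/H > 0.18, so dT = 5.38*(Q/r)^(2/3)/H
Q/r = 128.66
(Q/r)^(2/3) = 25.485
dT = 5.38 * 25.485 / 9.932 = 13.805 K

13.805 K


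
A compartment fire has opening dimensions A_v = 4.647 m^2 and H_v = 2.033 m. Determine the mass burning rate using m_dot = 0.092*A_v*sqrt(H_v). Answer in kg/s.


sqrt(H_v) = 1.4258
m_dot = 0.092 * 4.647 * 1.4258 = 0.60958 kg/s

0.60958 kg/s


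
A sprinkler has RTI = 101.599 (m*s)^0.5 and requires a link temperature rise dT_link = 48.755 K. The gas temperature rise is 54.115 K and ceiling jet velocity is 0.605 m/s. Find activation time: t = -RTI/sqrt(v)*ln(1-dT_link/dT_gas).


dT_link/dT_gas = 0.90095
ln(1 - 0.90095) = -2.3121
t = -101.599 / sqrt(0.605) * -2.3121 = 302.01 s

302.01 s


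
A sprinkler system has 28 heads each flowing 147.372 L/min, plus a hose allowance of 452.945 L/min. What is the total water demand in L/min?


Sprinkler demand = 28 * 147.372 = 4126.416 L/min
Total = 4126.416 + 452.945 = 4579.361 L/min

4579.361 L/min


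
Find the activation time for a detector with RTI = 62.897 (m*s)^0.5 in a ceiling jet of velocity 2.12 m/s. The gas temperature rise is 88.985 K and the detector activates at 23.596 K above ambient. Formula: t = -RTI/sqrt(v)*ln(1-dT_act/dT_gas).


dT_act/dT_gas = 0.26517
ln(1 - 0.26517) = -0.30811
t = -62.897 / sqrt(2.12) * -0.30811 = 13.310 s

13.310 s


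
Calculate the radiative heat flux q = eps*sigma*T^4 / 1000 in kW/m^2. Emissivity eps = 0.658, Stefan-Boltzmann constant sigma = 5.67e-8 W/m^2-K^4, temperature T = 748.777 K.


T^4 = 3.1435e+11
q = 0.658 * 5.67e-8 * 3.1435e+11 / 1000 = 11.728 kW/m^2

11.728 kW/m^2


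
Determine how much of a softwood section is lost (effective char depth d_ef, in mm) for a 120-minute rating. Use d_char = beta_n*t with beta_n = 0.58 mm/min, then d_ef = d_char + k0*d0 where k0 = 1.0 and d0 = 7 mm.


d_char = 0.58 * 120 = 69.6 mm
d_ef = 69.6 + 1.0*7 = 76.6 mm

76.6 mm


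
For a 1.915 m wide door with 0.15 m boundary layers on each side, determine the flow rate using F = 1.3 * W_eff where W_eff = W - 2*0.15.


W_eff = 1.915 - 0.30 = 1.615 m
F = 1.3 * 1.615 = 2.0995 persons/s

2.0995 persons/s


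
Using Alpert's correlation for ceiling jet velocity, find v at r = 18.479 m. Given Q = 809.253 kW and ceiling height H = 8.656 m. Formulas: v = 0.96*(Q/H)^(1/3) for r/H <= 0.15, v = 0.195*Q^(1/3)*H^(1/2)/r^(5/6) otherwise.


r/H = 18.479 / 8.656 = 2.1348
r/H > 0.15, so v = 0.195*Q^(1/3)*H^(1/2)/r^(5/6)
Q^(1/3) = 9.3188
H^(1/2) = 2.9421
r^(5/6) = 11.365
v = 0.195 * 9.3188 * 2.9421 / 11.365 = 0.47042 m/s

0.47042 m/s


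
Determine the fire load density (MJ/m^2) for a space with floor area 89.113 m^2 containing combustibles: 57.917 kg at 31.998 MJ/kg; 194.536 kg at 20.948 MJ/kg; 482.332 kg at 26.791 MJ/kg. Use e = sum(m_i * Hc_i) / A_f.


Total energy = 57.917*31.998 + 194.536*20.948 + 482.332*26.791
= 1853.228 + 4075.140 + 12922.16
= 18850.52 MJ
e = 18850.52 / 89.113 = 211.54 MJ/m^2

211.54 MJ/m^2


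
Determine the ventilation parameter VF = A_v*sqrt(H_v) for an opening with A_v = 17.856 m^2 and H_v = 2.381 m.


sqrt(H_v) = 1.5430
VF = 17.856 * 1.5430 = 27.553 m^(5/2)

27.553 m^(5/2)


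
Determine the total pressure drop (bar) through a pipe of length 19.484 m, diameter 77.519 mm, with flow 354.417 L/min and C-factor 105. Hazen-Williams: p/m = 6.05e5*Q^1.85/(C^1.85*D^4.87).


Q^1.85 = 52072
C^1.85 = 5485.3
D^4.87 = 1.5901e+09
p/m = 0.0036119 bar/m
p_total = 0.0036119 * 19.484 = 0.070375 bar

0.070375 bar


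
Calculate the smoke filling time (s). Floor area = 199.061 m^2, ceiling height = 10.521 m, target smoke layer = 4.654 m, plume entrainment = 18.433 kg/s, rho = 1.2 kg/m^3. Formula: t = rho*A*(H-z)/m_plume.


H - z = 5.867 m
t = 1.2 * 199.061 * 5.867 / 18.433 = 76.030 s

76.030 s


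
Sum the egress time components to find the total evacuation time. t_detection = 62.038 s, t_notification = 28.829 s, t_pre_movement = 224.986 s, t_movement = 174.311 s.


Total = 62.038 + 28.829 + 224.986 + 174.311 = 490.164 s

490.164 s


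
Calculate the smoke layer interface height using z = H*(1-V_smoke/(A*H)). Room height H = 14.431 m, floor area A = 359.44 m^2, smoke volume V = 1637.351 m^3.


V/(A*H) = 0.31566
1 - 0.31566 = 0.68434
z = 14.431 * 0.68434 = 9.8757 m

9.8757 m


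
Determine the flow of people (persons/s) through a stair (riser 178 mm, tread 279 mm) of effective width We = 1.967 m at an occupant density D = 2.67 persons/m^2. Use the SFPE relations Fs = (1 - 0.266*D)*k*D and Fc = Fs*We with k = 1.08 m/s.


1 - 0.266*D = 1 - 0.266*2.67 = 0.28978
Fs = 0.28978 * 1.08 * 2.67 = 0.83561 persons/(s*m)
Fc = 0.83561 * 1.967 = 1.6436 persons/s

1.6436 persons/s


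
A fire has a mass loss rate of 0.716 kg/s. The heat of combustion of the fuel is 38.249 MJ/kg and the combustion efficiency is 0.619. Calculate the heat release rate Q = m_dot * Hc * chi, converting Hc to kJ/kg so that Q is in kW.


Hc = 38.249 MJ/kg = 38.249 * 1000 kJ/kg = 38249 kJ/kg
Q = 0.716 kg/s * 38249 kJ/kg * 0.619 = 16952 kW

16952 kW


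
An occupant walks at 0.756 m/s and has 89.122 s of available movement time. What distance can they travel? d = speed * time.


d = 0.756 * 89.122 = 67.376 m

67.376 m


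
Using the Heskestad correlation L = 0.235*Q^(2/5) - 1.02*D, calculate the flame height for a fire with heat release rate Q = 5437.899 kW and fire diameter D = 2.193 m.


Q^(2/5) = 31.201
0.235 * Q^(2/5) = 7.3323
1.02 * D = 2.2369
L = 5.0954 m

5.0954 m


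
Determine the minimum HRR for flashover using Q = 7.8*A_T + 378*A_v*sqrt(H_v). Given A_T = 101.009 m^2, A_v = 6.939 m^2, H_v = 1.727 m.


7.8*A_T = 787.87
sqrt(H_v) = 1.3142
378*A_v*sqrt(H_v) = 3446.9
Q = 787.87 + 3446.9 = 4234.8 kW

4234.8 kW


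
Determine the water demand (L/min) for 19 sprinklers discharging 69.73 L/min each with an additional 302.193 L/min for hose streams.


Sprinkler demand = 19 * 69.73 = 1324.87 L/min
Total = 1324.87 + 302.193 = 1627.063 L/min

1627.063 L/min


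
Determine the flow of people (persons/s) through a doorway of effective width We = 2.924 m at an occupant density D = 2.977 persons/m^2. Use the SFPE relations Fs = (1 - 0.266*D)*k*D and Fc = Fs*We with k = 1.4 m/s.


1 - 0.266*D = 1 - 0.266*2.977 = 0.20812
Fs = 0.20812 * 1.4 * 2.977 = 0.86739 persons/(s*m)
Fc = 0.86739 * 2.924 = 2.5363 persons/s

2.5363 persons/s


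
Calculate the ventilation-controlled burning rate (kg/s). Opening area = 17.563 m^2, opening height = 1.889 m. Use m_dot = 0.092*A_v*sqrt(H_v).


sqrt(H_v) = 1.3744
m_dot = 0.092 * 17.563 * 1.3744 = 2.2208 kg/s

2.2208 kg/s


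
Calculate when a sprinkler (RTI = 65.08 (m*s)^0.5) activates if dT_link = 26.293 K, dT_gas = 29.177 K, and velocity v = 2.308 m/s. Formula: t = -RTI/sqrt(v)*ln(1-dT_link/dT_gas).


dT_link/dT_gas = 0.90116
ln(1 - 0.90116) = -2.3142
t = -65.08 / sqrt(2.308) * -2.3142 = 99.136 s

99.136 s


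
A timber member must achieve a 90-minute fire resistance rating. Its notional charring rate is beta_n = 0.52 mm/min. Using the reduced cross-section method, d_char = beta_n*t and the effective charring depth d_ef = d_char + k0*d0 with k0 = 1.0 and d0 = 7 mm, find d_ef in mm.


d_char = 0.52 * 90 = 46.8 mm
d_ef = 46.8 + 1.0*7 = 53.8 mm

53.8 mm


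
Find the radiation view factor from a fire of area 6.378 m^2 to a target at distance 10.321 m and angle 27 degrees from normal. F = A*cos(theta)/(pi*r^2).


cos(27 deg) = 0.89101
pi*r^2 = 334.65
F = 6.378 * 0.89101 / 334.65 = 0.016981

0.016981


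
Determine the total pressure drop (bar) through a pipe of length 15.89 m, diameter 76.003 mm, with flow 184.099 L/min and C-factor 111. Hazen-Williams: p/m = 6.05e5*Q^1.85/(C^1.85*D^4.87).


Q^1.85 = 15500
C^1.85 = 6079.2
D^4.87 = 1.4443e+09
p/m = 0.0010681 bar/m
p_total = 0.0010681 * 15.89 = 0.016972 bar

0.016972 bar


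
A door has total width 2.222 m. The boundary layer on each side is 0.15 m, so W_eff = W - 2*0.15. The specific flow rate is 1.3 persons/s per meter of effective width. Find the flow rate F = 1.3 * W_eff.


W_eff = 2.222 - 0.30 = 1.922 m
F = 1.3 * 1.922 = 2.4986 persons/s

2.4986 persons/s


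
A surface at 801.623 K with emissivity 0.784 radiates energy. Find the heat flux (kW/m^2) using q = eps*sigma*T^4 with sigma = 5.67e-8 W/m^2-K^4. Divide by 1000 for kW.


T^4 = 4.1293e+11
q = 0.784 * 5.67e-8 * 4.1293e+11 / 1000 = 18.356 kW/m^2

18.356 kW/m^2


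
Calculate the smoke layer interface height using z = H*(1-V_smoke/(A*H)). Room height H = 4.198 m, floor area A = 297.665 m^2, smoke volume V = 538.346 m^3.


V/(A*H) = 0.43082
1 - 0.43082 = 0.56918
z = 4.198 * 0.56918 = 2.3894 m

2.3894 m


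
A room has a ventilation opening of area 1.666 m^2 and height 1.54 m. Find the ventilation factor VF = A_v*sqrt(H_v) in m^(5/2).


sqrt(H_v) = 1.2410
VF = 1.666 * 1.2410 = 2.0675 m^(5/2)

2.0675 m^(5/2)


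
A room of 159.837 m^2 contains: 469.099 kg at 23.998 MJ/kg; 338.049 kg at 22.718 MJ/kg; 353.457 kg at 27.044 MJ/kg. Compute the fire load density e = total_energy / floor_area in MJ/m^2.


Total energy = 469.099*23.998 + 338.049*22.718 + 353.457*27.044
= 11257.44 + 7679.797 + 9558.891
= 28496.13 MJ
e = 28496.13 / 159.837 = 178.28 MJ/m^2

178.28 MJ/m^2


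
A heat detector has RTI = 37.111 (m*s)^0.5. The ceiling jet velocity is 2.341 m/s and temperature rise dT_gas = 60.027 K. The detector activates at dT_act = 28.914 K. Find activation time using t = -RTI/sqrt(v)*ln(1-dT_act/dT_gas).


dT_act/dT_gas = 0.48168
ln(1 - 0.48168) = -0.65717
t = -37.111 / sqrt(2.341) * -0.65717 = 15.940 s

15.940 s


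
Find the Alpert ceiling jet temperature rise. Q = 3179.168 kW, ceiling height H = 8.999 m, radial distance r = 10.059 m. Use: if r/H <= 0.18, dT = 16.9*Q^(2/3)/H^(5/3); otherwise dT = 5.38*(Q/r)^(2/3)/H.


r/H = 10.059 / 8.999 = 1.1178
r/H > 0.18, so dT = 5.38*(Q/r)^(2/3)/H
Q/r = 316.05
(Q/r)^(2/3) = 46.399
dT = 5.38 * 46.399 / 8.999 = 27.739 K

27.739 K
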